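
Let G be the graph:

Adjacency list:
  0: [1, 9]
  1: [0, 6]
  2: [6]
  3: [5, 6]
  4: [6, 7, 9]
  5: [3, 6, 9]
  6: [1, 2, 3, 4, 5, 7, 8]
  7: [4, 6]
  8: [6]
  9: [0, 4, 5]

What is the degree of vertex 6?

Vertex 6 has neighbors [1, 2, 3, 4, 5, 7, 8], so deg(6) = 7.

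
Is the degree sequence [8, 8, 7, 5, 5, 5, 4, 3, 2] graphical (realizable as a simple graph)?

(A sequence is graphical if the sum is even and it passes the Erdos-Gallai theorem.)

Sum of degrees = 47. Sum is odd, so the sequence is NOT graphical.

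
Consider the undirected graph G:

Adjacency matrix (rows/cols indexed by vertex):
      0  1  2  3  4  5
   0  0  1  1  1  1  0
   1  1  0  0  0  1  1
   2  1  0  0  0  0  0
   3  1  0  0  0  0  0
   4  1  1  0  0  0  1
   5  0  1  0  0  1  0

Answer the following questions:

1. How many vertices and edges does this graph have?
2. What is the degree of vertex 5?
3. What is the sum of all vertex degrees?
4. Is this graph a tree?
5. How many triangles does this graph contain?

Count: 6 vertices, 7 edges.
Vertex 5 has neighbors [1, 4], degree = 2.
Handshaking lemma: 2 * 7 = 14.
A tree on 6 vertices has 5 edges. This graph has 7 edges (2 extra). Not a tree.
Number of triangles = 2.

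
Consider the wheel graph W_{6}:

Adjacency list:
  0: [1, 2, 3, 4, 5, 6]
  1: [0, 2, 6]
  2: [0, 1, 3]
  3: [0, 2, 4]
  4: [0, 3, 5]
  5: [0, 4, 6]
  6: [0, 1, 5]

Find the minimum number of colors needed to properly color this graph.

W_{6} = C_{6} plus a hub adjacent to every cycle vertex.
The outer cycle needs 2 colors (even cycle); the hub is adjacent to all of them so needs a fresh color.
Chromatic number = 2 + 1 = 3.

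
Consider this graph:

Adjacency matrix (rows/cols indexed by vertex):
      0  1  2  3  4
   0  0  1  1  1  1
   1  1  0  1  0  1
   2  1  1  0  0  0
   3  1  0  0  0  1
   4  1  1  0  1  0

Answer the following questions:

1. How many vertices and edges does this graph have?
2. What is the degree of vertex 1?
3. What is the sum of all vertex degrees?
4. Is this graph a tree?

Count: 5 vertices, 7 edges.
Vertex 1 has neighbors [0, 2, 4], degree = 3.
Handshaking lemma: 2 * 7 = 14.
A tree on 5 vertices has 4 edges. This graph has 7 edges (3 extra). Not a tree.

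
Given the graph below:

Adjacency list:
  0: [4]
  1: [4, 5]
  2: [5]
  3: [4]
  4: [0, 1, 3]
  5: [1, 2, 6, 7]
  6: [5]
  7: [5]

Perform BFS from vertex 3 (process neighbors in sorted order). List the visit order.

BFS from vertex 3 (neighbors processed in ascending order):
Visit order: 3, 4, 0, 1, 5, 2, 6, 7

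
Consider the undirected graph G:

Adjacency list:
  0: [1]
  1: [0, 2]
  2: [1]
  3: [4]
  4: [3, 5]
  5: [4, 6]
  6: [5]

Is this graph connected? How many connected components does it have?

Checking connectivity: the graph has 2 connected component(s).
Components: [[0, 1, 2], [3, 4, 5, 6]]. The graph is NOT connected.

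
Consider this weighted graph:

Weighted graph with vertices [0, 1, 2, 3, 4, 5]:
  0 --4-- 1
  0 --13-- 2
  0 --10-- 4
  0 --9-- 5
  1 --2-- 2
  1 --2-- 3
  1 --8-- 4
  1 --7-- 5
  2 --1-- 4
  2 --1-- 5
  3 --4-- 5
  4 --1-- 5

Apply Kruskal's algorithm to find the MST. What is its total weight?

Applying Kruskal's algorithm (sort edges by weight, add if no cycle):
  Add (2,4) w=1
  Add (2,5) w=1
  Skip (4,5) w=1 (creates cycle)
  Add (1,2) w=2
  Add (1,3) w=2
  Add (0,1) w=4
  Skip (3,5) w=4 (creates cycle)
  Skip (1,5) w=7 (creates cycle)
  Skip (1,4) w=8 (creates cycle)
  Skip (0,5) w=9 (creates cycle)
  Skip (0,4) w=10 (creates cycle)
  Skip (0,2) w=13 (creates cycle)
MST weight = 10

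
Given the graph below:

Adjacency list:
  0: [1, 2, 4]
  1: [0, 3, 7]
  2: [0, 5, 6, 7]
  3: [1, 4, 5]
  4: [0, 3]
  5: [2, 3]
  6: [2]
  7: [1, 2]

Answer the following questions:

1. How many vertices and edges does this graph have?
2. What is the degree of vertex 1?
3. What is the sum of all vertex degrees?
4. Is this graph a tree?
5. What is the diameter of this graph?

Count: 8 vertices, 10 edges.
Vertex 1 has neighbors [0, 3, 7], degree = 3.
Handshaking lemma: 2 * 10 = 20.
A tree on 8 vertices has 7 edges. This graph has 10 edges (3 extra). Not a tree.
Diameter (longest shortest path) = 3.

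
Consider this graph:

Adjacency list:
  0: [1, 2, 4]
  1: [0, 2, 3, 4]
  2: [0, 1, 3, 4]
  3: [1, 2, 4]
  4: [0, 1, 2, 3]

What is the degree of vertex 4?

Vertex 4 has neighbors [0, 1, 2, 3], so deg(4) = 4.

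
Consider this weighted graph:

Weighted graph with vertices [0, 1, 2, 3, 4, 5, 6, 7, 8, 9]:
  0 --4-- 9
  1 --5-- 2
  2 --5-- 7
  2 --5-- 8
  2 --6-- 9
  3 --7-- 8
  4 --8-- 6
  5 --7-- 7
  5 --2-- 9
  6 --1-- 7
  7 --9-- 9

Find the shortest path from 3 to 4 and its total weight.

Using Dijkstra's algorithm from vertex 3:
Shortest path: 3 -> 8 -> 2 -> 7 -> 6 -> 4
Total weight: 7 + 5 + 5 + 1 + 8 = 26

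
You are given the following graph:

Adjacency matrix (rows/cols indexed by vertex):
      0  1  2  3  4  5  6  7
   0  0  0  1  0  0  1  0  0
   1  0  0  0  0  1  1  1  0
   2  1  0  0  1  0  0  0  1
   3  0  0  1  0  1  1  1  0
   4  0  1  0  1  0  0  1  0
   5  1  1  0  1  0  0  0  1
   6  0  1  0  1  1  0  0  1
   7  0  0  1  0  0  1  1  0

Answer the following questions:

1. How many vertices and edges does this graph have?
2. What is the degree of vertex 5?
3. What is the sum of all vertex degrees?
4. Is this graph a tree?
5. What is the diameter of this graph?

Count: 8 vertices, 13 edges.
Vertex 5 has neighbors [0, 1, 3, 7], degree = 4.
Handshaking lemma: 2 * 13 = 26.
A tree on 8 vertices has 7 edges. This graph has 13 edges (6 extra). Not a tree.
Diameter (longest shortest path) = 3.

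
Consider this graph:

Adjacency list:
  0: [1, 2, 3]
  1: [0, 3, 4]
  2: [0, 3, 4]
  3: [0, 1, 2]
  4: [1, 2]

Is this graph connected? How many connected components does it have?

Checking connectivity: the graph has 1 connected component(s).
All vertices are reachable from each other. The graph IS connected.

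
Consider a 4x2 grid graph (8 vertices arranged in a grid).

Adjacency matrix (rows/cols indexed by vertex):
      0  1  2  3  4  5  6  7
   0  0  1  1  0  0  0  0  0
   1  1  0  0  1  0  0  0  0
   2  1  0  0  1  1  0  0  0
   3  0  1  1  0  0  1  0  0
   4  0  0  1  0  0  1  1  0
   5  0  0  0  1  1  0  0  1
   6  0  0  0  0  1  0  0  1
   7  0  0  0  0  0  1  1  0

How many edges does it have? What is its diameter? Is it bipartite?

A 4x2 grid has 6 vertical edges and 4 horizontal edges.
Total edges = 6 + 4 = 10.
Diameter = (4-1) + (2-1) = 4 (corner to opposite corner).
Grid graphs are bipartite (checkerboard coloring).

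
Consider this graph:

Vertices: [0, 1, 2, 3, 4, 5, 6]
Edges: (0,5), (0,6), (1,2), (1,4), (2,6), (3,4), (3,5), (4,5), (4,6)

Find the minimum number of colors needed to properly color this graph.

The graph has a maximum clique of size 3 (lower bound on chromatic number).
A valid 3-coloring: {0: 0, 1: 1, 2: 0, 3: 2, 4: 0, 5: 1, 6: 1}.
Chromatic number = 3.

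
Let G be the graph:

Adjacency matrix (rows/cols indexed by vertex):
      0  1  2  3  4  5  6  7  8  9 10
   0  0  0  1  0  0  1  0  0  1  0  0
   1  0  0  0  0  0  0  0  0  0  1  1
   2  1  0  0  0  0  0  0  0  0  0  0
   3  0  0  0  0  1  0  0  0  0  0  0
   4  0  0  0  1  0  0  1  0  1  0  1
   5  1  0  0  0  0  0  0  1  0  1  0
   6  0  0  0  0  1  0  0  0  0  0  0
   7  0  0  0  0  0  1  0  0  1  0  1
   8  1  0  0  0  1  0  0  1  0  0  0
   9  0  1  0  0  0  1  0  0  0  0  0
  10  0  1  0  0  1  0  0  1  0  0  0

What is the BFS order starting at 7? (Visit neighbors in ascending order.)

BFS from vertex 7 (neighbors processed in ascending order):
Visit order: 7, 5, 8, 10, 0, 9, 4, 1, 2, 3, 6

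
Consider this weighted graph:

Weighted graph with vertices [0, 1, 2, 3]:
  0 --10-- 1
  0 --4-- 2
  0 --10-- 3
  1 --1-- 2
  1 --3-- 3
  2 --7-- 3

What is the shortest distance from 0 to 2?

Using Dijkstra's algorithm from vertex 0:
Shortest path: 0 -> 2
Total weight: 4 = 4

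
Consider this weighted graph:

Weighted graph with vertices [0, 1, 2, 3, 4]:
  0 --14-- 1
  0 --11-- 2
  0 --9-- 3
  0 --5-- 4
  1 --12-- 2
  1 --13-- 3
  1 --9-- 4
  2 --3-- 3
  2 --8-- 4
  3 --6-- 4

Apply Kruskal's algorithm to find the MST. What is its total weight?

Applying Kruskal's algorithm (sort edges by weight, add if no cycle):
  Add (2,3) w=3
  Add (0,4) w=5
  Add (3,4) w=6
  Skip (2,4) w=8 (creates cycle)
  Skip (0,3) w=9 (creates cycle)
  Add (1,4) w=9
  Skip (0,2) w=11 (creates cycle)
  Skip (1,2) w=12 (creates cycle)
  Skip (1,3) w=13 (creates cycle)
  Skip (0,1) w=14 (creates cycle)
MST weight = 23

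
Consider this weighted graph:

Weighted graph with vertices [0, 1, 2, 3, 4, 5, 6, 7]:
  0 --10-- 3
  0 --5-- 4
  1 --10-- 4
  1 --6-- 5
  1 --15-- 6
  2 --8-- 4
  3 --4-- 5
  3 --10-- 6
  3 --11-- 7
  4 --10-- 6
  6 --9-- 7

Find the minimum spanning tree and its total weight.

Applying Kruskal's algorithm (sort edges by weight, add if no cycle):
  Add (3,5) w=4
  Add (0,4) w=5
  Add (1,5) w=6
  Add (2,4) w=8
  Add (6,7) w=9
  Add (0,3) w=10
  Skip (1,4) w=10 (creates cycle)
  Add (3,6) w=10
  Skip (4,6) w=10 (creates cycle)
  Skip (3,7) w=11 (creates cycle)
  Skip (1,6) w=15 (creates cycle)
MST weight = 52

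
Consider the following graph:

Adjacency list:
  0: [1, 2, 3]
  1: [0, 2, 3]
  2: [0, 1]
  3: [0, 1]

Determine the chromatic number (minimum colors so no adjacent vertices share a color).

The graph has a maximum clique of size 3 (lower bound on chromatic number).
A valid 3-coloring: {0: 0, 1: 1, 2: 2, 3: 2}.
Chromatic number = 3.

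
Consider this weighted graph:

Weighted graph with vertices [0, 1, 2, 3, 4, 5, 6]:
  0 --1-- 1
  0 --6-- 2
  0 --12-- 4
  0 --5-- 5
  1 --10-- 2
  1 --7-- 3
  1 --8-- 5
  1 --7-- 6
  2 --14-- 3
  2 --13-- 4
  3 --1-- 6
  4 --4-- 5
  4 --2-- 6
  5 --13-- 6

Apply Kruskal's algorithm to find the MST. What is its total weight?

Applying Kruskal's algorithm (sort edges by weight, add if no cycle):
  Add (0,1) w=1
  Add (3,6) w=1
  Add (4,6) w=2
  Add (4,5) w=4
  Add (0,5) w=5
  Add (0,2) w=6
  Skip (1,6) w=7 (creates cycle)
  Skip (1,3) w=7 (creates cycle)
  Skip (1,5) w=8 (creates cycle)
  Skip (1,2) w=10 (creates cycle)
  Skip (0,4) w=12 (creates cycle)
  Skip (2,4) w=13 (creates cycle)
  Skip (5,6) w=13 (creates cycle)
  Skip (2,3) w=14 (creates cycle)
MST weight = 19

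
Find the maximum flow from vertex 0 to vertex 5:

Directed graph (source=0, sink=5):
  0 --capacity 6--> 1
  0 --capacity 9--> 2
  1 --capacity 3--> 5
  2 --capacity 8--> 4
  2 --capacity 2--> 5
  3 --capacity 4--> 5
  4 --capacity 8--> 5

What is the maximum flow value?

Computing max flow:
  Flow on (0->1): 3/6
  Flow on (0->2): 9/9
  Flow on (1->5): 3/3
  Flow on (2->4): 7/8
  Flow on (2->5): 2/2
  Flow on (4->5): 7/8
Maximum flow = 12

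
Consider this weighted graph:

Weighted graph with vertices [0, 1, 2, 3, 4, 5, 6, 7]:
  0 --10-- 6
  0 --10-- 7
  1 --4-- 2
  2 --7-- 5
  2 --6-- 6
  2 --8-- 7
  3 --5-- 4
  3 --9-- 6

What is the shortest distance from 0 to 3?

Using Dijkstra's algorithm from vertex 0:
Shortest path: 0 -> 6 -> 3
Total weight: 10 + 9 = 19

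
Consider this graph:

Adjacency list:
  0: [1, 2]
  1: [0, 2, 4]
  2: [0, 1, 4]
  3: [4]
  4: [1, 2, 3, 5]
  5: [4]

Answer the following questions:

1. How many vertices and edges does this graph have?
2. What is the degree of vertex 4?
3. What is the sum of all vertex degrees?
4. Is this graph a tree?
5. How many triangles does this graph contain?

Count: 6 vertices, 7 edges.
Vertex 4 has neighbors [1, 2, 3, 5], degree = 4.
Handshaking lemma: 2 * 7 = 14.
A tree on 6 vertices has 5 edges. This graph has 7 edges (2 extra). Not a tree.
Number of triangles = 2.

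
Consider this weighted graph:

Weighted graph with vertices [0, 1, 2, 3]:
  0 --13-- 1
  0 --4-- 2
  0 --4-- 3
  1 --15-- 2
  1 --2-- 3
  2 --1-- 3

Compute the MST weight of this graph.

Applying Kruskal's algorithm (sort edges by weight, add if no cycle):
  Add (2,3) w=1
  Add (1,3) w=2
  Add (0,3) w=4
  Skip (0,2) w=4 (creates cycle)
  Skip (0,1) w=13 (creates cycle)
  Skip (1,2) w=15 (creates cycle)
MST weight = 7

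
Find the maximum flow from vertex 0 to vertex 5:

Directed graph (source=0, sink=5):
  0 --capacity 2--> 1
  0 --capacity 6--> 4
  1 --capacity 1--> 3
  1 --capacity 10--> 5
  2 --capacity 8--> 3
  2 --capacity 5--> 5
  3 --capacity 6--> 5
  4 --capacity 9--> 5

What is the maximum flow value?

Computing max flow:
  Flow on (0->1): 2/2
  Flow on (0->4): 6/6
  Flow on (1->5): 2/10
  Flow on (4->5): 6/9
Maximum flow = 8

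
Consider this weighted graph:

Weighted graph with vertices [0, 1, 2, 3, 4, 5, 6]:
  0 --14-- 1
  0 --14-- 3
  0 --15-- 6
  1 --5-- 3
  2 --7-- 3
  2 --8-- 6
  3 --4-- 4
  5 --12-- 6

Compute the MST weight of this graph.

Applying Kruskal's algorithm (sort edges by weight, add if no cycle):
  Add (3,4) w=4
  Add (1,3) w=5
  Add (2,3) w=7
  Add (2,6) w=8
  Add (5,6) w=12
  Add (0,1) w=14
  Skip (0,3) w=14 (creates cycle)
  Skip (0,6) w=15 (creates cycle)
MST weight = 50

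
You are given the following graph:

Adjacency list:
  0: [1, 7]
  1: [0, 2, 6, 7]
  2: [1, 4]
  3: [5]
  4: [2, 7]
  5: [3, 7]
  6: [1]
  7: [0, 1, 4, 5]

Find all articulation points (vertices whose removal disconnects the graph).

An articulation point is a vertex whose removal disconnects the graph.
Articulation points: [1, 5, 7]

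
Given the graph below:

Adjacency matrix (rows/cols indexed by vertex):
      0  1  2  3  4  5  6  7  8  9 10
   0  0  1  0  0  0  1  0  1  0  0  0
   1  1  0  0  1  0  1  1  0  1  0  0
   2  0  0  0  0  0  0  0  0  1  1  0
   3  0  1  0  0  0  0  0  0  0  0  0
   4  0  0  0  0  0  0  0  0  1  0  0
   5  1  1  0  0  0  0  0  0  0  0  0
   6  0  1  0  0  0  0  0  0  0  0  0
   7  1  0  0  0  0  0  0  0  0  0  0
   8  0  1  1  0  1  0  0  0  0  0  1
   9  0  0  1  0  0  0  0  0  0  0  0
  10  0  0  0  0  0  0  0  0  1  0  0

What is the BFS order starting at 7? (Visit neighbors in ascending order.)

BFS from vertex 7 (neighbors processed in ascending order):
Visit order: 7, 0, 1, 5, 3, 6, 8, 2, 4, 10, 9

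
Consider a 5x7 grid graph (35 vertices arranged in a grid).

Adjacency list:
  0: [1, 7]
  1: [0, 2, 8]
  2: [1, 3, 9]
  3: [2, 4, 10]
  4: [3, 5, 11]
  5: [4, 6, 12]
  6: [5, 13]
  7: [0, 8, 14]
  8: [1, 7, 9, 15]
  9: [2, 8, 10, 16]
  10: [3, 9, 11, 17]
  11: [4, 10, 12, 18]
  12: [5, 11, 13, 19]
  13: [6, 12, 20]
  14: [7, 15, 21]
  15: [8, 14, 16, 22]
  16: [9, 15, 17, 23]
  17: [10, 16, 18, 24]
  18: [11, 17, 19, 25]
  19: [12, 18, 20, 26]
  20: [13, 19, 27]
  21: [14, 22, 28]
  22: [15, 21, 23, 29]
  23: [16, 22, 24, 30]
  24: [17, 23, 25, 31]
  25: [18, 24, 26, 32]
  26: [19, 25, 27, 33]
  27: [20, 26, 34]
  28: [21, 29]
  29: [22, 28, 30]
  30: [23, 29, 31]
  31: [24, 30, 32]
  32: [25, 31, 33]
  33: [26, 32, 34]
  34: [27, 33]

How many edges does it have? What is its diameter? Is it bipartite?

A 5x7 grid has 28 vertical edges and 30 horizontal edges.
Total edges = 28 + 30 = 58.
Diameter = (5-1) + (7-1) = 10 (corner to opposite corner).
Grid graphs are bipartite (checkerboard coloring).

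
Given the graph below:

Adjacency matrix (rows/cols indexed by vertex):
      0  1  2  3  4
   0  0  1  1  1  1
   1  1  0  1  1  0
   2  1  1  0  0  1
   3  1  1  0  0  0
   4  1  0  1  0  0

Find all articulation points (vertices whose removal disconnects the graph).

No articulation points. The graph is biconnected.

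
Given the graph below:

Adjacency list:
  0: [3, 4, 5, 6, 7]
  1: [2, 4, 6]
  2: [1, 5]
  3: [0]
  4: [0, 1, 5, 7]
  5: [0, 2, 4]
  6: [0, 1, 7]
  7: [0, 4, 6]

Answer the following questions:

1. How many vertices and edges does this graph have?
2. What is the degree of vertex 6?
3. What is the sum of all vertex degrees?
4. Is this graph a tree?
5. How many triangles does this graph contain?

Count: 8 vertices, 12 edges.
Vertex 6 has neighbors [0, 1, 7], degree = 3.
Handshaking lemma: 2 * 12 = 24.
A tree on 8 vertices has 7 edges. This graph has 12 edges (5 extra). Not a tree.
Number of triangles = 3.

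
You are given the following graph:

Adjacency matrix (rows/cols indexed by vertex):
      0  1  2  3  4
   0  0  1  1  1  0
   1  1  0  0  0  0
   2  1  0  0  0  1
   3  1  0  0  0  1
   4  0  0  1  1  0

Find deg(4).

Vertex 4 has neighbors [2, 3], so deg(4) = 2.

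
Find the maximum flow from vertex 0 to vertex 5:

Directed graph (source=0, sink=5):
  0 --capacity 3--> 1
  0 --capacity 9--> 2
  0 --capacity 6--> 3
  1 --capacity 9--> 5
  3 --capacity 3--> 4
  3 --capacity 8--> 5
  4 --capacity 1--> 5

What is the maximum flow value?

Computing max flow:
  Flow on (0->1): 3/3
  Flow on (0->3): 6/6
  Flow on (1->5): 3/9
  Flow on (3->5): 6/8
Maximum flow = 9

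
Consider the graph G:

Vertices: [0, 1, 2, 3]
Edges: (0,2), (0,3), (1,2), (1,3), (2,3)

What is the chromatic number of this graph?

The graph has a maximum clique of size 3 (lower bound on chromatic number).
A valid 3-coloring: {0: 2, 1: 2, 2: 0, 3: 1}.
Chromatic number = 3.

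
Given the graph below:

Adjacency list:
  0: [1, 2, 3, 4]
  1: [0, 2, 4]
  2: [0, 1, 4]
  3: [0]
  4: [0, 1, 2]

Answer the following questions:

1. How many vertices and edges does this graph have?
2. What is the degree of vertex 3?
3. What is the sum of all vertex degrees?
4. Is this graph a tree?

Count: 5 vertices, 7 edges.
Vertex 3 has neighbors [0], degree = 1.
Handshaking lemma: 2 * 7 = 14.
A tree on 5 vertices has 4 edges. This graph has 7 edges (3 extra). Not a tree.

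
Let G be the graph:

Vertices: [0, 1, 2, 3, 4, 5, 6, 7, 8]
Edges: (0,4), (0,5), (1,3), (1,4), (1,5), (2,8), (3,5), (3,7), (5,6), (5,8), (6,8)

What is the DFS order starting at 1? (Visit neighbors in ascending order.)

DFS from vertex 1 (neighbors processed in ascending order):
Visit order: 1, 3, 5, 0, 4, 6, 8, 2, 7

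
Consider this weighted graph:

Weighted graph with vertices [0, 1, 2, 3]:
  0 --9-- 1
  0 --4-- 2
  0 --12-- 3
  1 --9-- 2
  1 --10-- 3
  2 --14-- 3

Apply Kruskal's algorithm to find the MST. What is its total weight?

Applying Kruskal's algorithm (sort edges by weight, add if no cycle):
  Add (0,2) w=4
  Add (0,1) w=9
  Skip (1,2) w=9 (creates cycle)
  Add (1,3) w=10
  Skip (0,3) w=12 (creates cycle)
  Skip (2,3) w=14 (creates cycle)
MST weight = 23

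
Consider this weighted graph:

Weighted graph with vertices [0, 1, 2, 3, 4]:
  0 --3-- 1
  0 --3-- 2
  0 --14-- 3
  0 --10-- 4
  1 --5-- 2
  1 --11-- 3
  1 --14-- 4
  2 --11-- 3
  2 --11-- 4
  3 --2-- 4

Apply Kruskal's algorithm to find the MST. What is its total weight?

Applying Kruskal's algorithm (sort edges by weight, add if no cycle):
  Add (3,4) w=2
  Add (0,1) w=3
  Add (0,2) w=3
  Skip (1,2) w=5 (creates cycle)
  Add (0,4) w=10
  Skip (1,3) w=11 (creates cycle)
  Skip (2,4) w=11 (creates cycle)
  Skip (2,3) w=11 (creates cycle)
  Skip (0,3) w=14 (creates cycle)
  Skip (1,4) w=14 (creates cycle)
MST weight = 18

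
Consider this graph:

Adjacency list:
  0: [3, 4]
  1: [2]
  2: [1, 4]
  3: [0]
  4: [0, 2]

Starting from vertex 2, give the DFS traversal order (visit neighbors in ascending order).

DFS from vertex 2 (neighbors processed in ascending order):
Visit order: 2, 1, 4, 0, 3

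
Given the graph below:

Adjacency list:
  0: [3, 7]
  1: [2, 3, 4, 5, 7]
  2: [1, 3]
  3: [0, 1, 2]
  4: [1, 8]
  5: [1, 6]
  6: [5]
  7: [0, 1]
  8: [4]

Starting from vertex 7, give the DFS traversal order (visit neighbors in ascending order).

DFS from vertex 7 (neighbors processed in ascending order):
Visit order: 7, 0, 3, 1, 2, 4, 8, 5, 6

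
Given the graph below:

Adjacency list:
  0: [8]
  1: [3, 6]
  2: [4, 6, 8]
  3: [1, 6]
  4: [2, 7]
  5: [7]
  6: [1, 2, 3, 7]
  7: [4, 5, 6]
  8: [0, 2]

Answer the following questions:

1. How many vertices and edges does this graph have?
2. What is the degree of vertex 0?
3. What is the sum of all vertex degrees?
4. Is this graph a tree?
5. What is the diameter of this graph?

Count: 9 vertices, 10 edges.
Vertex 0 has neighbors [8], degree = 1.
Handshaking lemma: 2 * 10 = 20.
A tree on 9 vertices has 8 edges. This graph has 10 edges (2 extra). Not a tree.
Diameter (longest shortest path) = 5.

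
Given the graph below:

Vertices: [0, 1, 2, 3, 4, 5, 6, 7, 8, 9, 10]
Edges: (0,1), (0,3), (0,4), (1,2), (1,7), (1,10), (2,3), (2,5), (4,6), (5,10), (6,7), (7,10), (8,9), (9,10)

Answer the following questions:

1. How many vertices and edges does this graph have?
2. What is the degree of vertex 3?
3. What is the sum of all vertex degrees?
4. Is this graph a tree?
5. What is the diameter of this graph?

Count: 11 vertices, 14 edges.
Vertex 3 has neighbors [0, 2], degree = 2.
Handshaking lemma: 2 * 14 = 28.
A tree on 11 vertices has 10 edges. This graph has 14 edges (4 extra). Not a tree.
Diameter (longest shortest path) = 5.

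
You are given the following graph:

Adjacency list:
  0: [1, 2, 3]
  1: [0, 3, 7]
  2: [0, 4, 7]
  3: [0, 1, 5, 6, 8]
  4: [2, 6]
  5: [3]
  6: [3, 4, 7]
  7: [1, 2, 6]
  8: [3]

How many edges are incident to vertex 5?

Vertex 5 has neighbors [3], so deg(5) = 1.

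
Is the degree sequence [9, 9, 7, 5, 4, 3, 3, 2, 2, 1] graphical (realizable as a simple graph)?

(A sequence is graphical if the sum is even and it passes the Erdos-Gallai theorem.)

Sum of degrees = 45. Sum is odd, so the sequence is NOT graphical.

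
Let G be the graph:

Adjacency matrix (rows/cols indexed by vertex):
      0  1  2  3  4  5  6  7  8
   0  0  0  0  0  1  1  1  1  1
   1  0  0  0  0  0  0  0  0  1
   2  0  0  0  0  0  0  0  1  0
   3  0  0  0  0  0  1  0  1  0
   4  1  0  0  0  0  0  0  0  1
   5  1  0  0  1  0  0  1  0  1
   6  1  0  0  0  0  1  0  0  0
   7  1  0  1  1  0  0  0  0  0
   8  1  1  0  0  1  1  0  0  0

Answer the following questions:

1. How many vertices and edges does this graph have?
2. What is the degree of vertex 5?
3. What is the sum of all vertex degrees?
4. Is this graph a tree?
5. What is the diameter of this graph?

Count: 9 vertices, 12 edges.
Vertex 5 has neighbors [0, 3, 6, 8], degree = 4.
Handshaking lemma: 2 * 12 = 24.
A tree on 9 vertices has 8 edges. This graph has 12 edges (4 extra). Not a tree.
Diameter (longest shortest path) = 4.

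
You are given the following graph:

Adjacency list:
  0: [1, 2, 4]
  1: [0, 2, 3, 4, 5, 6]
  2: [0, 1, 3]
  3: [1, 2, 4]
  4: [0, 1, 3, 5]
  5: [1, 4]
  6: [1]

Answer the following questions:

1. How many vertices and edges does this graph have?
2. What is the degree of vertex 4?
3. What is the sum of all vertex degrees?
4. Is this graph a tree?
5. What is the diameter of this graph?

Count: 7 vertices, 11 edges.
Vertex 4 has neighbors [0, 1, 3, 5], degree = 4.
Handshaking lemma: 2 * 11 = 22.
A tree on 7 vertices has 6 edges. This graph has 11 edges (5 extra). Not a tree.
Diameter (longest shortest path) = 2.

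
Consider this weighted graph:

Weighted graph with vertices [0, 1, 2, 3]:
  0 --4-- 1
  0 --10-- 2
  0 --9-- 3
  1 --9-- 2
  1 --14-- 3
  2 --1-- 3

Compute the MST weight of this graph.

Applying Kruskal's algorithm (sort edges by weight, add if no cycle):
  Add (2,3) w=1
  Add (0,1) w=4
  Add (0,3) w=9
  Skip (1,2) w=9 (creates cycle)
  Skip (0,2) w=10 (creates cycle)
  Skip (1,3) w=14 (creates cycle)
MST weight = 14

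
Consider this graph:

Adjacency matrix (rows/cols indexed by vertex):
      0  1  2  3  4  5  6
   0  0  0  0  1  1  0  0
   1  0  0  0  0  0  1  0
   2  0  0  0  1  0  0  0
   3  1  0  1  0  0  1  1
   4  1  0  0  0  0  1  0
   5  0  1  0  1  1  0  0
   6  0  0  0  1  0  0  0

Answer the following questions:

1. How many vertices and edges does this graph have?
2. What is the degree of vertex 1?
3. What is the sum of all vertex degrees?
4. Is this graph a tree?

Count: 7 vertices, 7 edges.
Vertex 1 has neighbors [5], degree = 1.
Handshaking lemma: 2 * 7 = 14.
A tree on 7 vertices has 6 edges. This graph has 7 edges (1 extra). Not a tree.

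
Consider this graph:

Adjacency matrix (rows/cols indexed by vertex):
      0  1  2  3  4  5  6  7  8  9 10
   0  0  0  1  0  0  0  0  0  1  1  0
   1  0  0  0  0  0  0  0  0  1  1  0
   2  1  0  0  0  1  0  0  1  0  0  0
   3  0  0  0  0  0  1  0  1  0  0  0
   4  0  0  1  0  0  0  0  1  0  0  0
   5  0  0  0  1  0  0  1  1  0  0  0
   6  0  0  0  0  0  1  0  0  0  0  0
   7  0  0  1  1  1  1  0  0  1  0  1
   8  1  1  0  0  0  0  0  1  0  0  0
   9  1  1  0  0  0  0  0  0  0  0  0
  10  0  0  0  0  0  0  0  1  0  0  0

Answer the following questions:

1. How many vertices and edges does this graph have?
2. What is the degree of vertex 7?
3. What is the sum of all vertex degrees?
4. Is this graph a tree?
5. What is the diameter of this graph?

Count: 11 vertices, 14 edges.
Vertex 7 has neighbors [2, 3, 4, 5, 8, 10], degree = 6.
Handshaking lemma: 2 * 14 = 28.
A tree on 11 vertices has 10 edges. This graph has 14 edges (4 extra). Not a tree.
Diameter (longest shortest path) = 5.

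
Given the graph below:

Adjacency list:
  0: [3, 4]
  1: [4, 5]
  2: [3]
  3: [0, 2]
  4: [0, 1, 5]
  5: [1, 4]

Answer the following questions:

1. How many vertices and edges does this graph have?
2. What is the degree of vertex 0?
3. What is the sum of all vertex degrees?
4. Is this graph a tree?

Count: 6 vertices, 6 edges.
Vertex 0 has neighbors [3, 4], degree = 2.
Handshaking lemma: 2 * 6 = 12.
A tree on 6 vertices has 5 edges. This graph has 6 edges (1 extra). Not a tree.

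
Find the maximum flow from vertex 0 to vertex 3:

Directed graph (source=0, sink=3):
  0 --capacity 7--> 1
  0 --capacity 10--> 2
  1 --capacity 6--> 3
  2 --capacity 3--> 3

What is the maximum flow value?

Computing max flow:
  Flow on (0->1): 6/7
  Flow on (0->2): 3/10
  Flow on (1->3): 6/6
  Flow on (2->3): 3/3
Maximum flow = 9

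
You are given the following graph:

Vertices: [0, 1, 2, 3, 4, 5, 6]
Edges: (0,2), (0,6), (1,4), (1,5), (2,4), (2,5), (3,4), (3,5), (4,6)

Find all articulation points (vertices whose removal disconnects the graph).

No articulation points. The graph is biconnected.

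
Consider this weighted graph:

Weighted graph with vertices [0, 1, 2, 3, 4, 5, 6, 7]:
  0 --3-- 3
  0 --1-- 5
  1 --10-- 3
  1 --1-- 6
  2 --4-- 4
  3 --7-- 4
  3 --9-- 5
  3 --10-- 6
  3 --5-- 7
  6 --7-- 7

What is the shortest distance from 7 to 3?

Using Dijkstra's algorithm from vertex 7:
Shortest path: 7 -> 3
Total weight: 5 = 5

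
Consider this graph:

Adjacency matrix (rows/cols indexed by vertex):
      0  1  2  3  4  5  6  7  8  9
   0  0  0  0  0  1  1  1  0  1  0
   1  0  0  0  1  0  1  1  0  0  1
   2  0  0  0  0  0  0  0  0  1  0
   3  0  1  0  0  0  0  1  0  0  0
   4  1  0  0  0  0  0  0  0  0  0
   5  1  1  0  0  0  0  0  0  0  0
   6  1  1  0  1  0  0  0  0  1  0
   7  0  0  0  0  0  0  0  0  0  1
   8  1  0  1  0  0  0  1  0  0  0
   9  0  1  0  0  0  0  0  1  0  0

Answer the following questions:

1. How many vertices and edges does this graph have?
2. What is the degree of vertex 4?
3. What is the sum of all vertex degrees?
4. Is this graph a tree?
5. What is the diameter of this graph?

Count: 10 vertices, 12 edges.
Vertex 4 has neighbors [0], degree = 1.
Handshaking lemma: 2 * 12 = 24.
A tree on 10 vertices has 9 edges. This graph has 12 edges (3 extra). Not a tree.
Diameter (longest shortest path) = 5.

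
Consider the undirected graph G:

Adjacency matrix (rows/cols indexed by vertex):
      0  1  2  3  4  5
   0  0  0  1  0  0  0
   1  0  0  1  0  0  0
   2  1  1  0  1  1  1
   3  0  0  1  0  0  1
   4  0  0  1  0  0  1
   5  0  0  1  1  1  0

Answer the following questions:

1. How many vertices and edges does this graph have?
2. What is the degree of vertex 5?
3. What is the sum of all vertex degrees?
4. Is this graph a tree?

Count: 6 vertices, 7 edges.
Vertex 5 has neighbors [2, 3, 4], degree = 3.
Handshaking lemma: 2 * 7 = 14.
A tree on 6 vertices has 5 edges. This graph has 7 edges (2 extra). Not a tree.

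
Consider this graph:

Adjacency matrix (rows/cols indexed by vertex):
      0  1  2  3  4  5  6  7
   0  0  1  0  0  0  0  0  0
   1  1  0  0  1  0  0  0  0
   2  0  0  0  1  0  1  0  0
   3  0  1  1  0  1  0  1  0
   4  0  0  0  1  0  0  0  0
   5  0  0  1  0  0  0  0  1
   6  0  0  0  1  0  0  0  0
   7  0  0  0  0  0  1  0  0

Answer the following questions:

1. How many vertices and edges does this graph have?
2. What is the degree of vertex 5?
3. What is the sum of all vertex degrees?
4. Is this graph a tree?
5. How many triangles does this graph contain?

Count: 8 vertices, 7 edges.
Vertex 5 has neighbors [2, 7], degree = 2.
Handshaking lemma: 2 * 7 = 14.
A graph is a tree iff it is connected and has exactly n-1 edges. This graph is connected (all 8 vertices in one component) and has 8-1 = 7 edges. It is a tree.
Number of triangles = 0.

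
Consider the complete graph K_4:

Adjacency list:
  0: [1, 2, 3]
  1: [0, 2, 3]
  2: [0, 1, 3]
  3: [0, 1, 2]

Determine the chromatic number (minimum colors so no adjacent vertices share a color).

In K_4, every vertex is adjacent to every other vertex.
Each vertex needs a unique color.
Chromatic number = 4.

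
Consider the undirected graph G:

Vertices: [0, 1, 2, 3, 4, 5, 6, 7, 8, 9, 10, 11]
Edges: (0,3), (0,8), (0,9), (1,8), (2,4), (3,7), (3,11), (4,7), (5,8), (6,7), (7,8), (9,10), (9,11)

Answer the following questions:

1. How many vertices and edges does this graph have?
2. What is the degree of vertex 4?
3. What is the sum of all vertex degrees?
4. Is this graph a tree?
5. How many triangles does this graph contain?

Count: 12 vertices, 13 edges.
Vertex 4 has neighbors [2, 7], degree = 2.
Handshaking lemma: 2 * 13 = 26.
A tree on 12 vertices has 11 edges. This graph has 13 edges (2 extra). Not a tree.
Number of triangles = 0.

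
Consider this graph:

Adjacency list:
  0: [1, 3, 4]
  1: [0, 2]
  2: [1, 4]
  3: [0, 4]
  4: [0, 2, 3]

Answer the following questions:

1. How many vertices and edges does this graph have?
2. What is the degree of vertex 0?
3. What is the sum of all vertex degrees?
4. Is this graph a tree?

Count: 5 vertices, 6 edges.
Vertex 0 has neighbors [1, 3, 4], degree = 3.
Handshaking lemma: 2 * 6 = 12.
A tree on 5 vertices has 4 edges. This graph has 6 edges (2 extra). Not a tree.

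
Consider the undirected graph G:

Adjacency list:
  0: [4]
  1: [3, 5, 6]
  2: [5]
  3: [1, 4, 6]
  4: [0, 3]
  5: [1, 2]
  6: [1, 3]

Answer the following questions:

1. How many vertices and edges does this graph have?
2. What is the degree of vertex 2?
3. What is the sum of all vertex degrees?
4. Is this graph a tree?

Count: 7 vertices, 7 edges.
Vertex 2 has neighbors [5], degree = 1.
Handshaking lemma: 2 * 7 = 14.
A tree on 7 vertices has 6 edges. This graph has 7 edges (1 extra). Not a tree.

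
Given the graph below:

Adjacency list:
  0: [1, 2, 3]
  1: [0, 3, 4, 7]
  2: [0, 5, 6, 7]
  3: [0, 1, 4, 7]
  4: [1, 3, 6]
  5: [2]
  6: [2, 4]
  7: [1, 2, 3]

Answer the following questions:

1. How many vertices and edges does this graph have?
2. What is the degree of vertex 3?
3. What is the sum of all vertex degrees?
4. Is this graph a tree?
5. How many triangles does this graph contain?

Count: 8 vertices, 12 edges.
Vertex 3 has neighbors [0, 1, 4, 7], degree = 4.
Handshaking lemma: 2 * 12 = 24.
A tree on 8 vertices has 7 edges. This graph has 12 edges (5 extra). Not a tree.
Number of triangles = 3.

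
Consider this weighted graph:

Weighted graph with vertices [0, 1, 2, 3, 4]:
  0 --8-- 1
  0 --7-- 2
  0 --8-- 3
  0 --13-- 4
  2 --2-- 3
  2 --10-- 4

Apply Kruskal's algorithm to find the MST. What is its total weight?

Applying Kruskal's algorithm (sort edges by weight, add if no cycle):
  Add (2,3) w=2
  Add (0,2) w=7
  Add (0,1) w=8
  Skip (0,3) w=8 (creates cycle)
  Add (2,4) w=10
  Skip (0,4) w=13 (creates cycle)
MST weight = 27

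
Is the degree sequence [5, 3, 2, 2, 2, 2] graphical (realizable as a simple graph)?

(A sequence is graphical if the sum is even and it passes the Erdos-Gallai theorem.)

Sum of degrees = 16. Sum is even and passes Erdos-Gallai. The sequence IS graphical.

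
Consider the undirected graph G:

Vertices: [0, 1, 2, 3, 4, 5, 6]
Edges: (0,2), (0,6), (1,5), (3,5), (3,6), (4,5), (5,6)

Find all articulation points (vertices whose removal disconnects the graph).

An articulation point is a vertex whose removal disconnects the graph.
Articulation points: [0, 5, 6]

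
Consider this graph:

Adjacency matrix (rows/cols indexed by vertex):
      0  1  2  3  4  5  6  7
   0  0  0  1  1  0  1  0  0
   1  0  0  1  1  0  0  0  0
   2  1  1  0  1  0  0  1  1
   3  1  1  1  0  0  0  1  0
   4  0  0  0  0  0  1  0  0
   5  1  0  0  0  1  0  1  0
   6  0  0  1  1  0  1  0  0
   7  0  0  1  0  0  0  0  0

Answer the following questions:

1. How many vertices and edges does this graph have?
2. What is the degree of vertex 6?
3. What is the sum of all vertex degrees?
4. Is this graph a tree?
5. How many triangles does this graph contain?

Count: 8 vertices, 11 edges.
Vertex 6 has neighbors [2, 3, 5], degree = 3.
Handshaking lemma: 2 * 11 = 22.
A tree on 8 vertices has 7 edges. This graph has 11 edges (4 extra). Not a tree.
Number of triangles = 3.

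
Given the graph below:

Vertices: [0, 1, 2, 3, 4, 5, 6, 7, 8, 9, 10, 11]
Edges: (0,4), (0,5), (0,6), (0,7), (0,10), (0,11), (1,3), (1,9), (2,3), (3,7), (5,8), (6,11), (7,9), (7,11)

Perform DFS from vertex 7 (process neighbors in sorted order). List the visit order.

DFS from vertex 7 (neighbors processed in ascending order):
Visit order: 7, 0, 4, 5, 8, 6, 11, 10, 3, 1, 9, 2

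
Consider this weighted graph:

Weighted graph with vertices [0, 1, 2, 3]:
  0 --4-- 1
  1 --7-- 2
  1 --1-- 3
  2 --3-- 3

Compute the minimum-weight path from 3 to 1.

Using Dijkstra's algorithm from vertex 3:
Shortest path: 3 -> 1
Total weight: 1 = 1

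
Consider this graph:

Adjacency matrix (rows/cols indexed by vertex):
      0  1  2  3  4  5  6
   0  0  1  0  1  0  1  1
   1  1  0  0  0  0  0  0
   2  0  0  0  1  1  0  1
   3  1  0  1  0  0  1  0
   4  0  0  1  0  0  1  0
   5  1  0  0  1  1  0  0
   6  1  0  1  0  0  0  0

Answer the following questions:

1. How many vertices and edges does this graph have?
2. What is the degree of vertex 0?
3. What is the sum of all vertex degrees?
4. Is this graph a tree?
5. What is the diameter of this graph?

Count: 7 vertices, 9 edges.
Vertex 0 has neighbors [1, 3, 5, 6], degree = 4.
Handshaking lemma: 2 * 9 = 18.
A tree on 7 vertices has 6 edges. This graph has 9 edges (3 extra). Not a tree.
Diameter (longest shortest path) = 3.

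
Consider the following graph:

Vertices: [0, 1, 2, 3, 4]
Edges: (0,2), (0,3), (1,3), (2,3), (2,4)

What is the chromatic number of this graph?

The graph has a maximum clique of size 3 (lower bound on chromatic number).
A valid 3-coloring: {0: 2, 1: 0, 2: 0, 3: 1, 4: 1}.
Chromatic number = 3.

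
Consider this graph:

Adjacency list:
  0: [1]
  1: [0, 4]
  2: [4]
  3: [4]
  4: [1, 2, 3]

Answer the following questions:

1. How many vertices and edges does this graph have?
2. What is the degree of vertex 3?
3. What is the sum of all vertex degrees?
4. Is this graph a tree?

Count: 5 vertices, 4 edges.
Vertex 3 has neighbors [4], degree = 1.
Handshaking lemma: 2 * 4 = 8.
A graph is a tree iff it is connected and has exactly n-1 edges. This graph is connected (all 5 vertices in one component) and has 5-1 = 4 edges. It is a tree.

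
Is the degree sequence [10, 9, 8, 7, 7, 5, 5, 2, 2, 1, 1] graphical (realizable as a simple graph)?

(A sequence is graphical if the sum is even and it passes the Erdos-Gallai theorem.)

Sum of degrees = 57. Sum is odd, so the sequence is NOT graphical.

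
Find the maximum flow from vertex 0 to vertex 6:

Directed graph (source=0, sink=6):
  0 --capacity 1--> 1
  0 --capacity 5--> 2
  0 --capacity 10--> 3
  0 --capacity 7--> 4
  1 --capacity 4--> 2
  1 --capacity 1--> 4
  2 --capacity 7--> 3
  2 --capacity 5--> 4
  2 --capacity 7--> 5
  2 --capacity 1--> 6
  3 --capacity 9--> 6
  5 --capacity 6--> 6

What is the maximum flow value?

Computing max flow:
  Flow on (0->1): 1/1
  Flow on (0->2): 5/5
  Flow on (0->3): 9/10
  Flow on (1->2): 1/4
  Flow on (2->5): 5/7
  Flow on (2->6): 1/1
  Flow on (3->6): 9/9
  Flow on (5->6): 5/6
Maximum flow = 15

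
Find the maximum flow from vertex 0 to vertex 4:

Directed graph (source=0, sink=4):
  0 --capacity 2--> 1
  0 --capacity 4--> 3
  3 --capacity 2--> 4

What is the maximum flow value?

Computing max flow:
  Flow on (0->3): 2/4
  Flow on (3->4): 2/2
Maximum flow = 2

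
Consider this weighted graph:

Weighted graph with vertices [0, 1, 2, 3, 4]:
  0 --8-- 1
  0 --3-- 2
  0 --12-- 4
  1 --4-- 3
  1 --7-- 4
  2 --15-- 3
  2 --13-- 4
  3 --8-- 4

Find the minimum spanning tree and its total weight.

Applying Kruskal's algorithm (sort edges by weight, add if no cycle):
  Add (0,2) w=3
  Add (1,3) w=4
  Add (1,4) w=7
  Add (0,1) w=8
  Skip (3,4) w=8 (creates cycle)
  Skip (0,4) w=12 (creates cycle)
  Skip (2,4) w=13 (creates cycle)
  Skip (2,3) w=15 (creates cycle)
MST weight = 22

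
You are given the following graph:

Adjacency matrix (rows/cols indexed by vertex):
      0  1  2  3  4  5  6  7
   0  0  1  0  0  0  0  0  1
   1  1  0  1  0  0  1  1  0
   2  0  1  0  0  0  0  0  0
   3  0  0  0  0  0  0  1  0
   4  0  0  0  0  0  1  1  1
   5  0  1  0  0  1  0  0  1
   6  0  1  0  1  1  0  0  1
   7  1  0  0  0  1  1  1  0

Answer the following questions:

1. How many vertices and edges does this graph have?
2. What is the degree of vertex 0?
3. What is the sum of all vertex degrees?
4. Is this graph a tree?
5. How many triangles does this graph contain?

Count: 8 vertices, 11 edges.
Vertex 0 has neighbors [1, 7], degree = 2.
Handshaking lemma: 2 * 11 = 22.
A tree on 8 vertices has 7 edges. This graph has 11 edges (4 extra). Not a tree.
Number of triangles = 2.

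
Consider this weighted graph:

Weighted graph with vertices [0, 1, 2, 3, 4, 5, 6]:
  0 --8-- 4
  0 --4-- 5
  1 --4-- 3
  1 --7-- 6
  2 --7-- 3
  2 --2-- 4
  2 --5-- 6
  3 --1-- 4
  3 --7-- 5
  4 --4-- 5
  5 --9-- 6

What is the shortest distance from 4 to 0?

Using Dijkstra's algorithm from vertex 4:
Shortest path: 4 -> 0
Total weight: 8 = 8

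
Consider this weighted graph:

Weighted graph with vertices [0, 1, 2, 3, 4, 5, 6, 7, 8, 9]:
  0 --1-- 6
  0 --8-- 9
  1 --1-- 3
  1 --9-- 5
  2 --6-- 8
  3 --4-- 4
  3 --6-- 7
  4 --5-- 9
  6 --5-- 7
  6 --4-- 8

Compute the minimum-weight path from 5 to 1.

Using Dijkstra's algorithm from vertex 5:
Shortest path: 5 -> 1
Total weight: 9 = 9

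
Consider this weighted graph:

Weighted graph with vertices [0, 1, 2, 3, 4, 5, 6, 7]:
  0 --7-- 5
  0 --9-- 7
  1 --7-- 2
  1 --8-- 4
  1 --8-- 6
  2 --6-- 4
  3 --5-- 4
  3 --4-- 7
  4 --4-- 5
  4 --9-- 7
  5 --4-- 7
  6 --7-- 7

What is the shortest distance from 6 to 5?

Using Dijkstra's algorithm from vertex 6:
Shortest path: 6 -> 7 -> 5
Total weight: 7 + 4 = 11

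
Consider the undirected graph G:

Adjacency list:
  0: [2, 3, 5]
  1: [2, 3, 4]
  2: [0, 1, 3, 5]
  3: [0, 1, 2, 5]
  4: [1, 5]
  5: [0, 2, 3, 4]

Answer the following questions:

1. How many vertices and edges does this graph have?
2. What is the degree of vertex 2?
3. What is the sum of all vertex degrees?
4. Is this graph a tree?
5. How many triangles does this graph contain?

Count: 6 vertices, 10 edges.
Vertex 2 has neighbors [0, 1, 3, 5], degree = 4.
Handshaking lemma: 2 * 10 = 20.
A tree on 6 vertices has 5 edges. This graph has 10 edges (5 extra). Not a tree.
Number of triangles = 5.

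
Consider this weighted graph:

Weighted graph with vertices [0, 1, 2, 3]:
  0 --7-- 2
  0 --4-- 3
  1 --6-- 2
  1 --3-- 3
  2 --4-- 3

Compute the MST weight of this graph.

Applying Kruskal's algorithm (sort edges by weight, add if no cycle):
  Add (1,3) w=3
  Add (0,3) w=4
  Add (2,3) w=4
  Skip (1,2) w=6 (creates cycle)
  Skip (0,2) w=7 (creates cycle)
MST weight = 11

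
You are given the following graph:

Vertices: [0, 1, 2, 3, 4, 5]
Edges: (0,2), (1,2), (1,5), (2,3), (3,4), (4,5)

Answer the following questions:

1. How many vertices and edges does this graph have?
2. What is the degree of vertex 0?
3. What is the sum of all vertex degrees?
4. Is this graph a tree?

Count: 6 vertices, 6 edges.
Vertex 0 has neighbors [2], degree = 1.
Handshaking lemma: 2 * 6 = 12.
A tree on 6 vertices has 5 edges. This graph has 6 edges (1 extra). Not a tree.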